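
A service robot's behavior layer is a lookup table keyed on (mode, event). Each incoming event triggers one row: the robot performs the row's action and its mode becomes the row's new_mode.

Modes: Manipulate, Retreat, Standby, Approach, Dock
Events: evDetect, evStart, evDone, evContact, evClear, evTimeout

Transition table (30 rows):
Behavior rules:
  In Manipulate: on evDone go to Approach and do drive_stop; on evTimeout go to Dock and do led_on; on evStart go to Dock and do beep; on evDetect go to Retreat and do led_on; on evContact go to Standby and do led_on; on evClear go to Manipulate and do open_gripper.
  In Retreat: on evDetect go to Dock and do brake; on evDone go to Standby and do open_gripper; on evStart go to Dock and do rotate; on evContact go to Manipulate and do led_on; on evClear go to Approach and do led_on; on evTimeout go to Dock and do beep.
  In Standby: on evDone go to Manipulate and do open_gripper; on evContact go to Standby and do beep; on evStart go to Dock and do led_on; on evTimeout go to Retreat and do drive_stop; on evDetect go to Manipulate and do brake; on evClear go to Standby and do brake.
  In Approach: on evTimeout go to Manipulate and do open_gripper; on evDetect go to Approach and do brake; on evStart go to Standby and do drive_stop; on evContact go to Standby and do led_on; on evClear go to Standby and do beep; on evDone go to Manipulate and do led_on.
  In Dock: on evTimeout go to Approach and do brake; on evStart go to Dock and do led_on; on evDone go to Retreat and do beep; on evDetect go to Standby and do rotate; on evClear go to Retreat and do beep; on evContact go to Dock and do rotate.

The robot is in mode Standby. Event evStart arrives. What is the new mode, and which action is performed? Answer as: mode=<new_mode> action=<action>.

mode=Dock action=led_on

current mode = Standby; filter table to that mode:
  (Standby, evDone) → (Manipulate, open_gripper)
  (Standby, evContact) → (Standby, beep)
  (Standby, evStart) → (Dock, led_on)  ← event matches
  (Standby, evTimeout) → (Retreat, drive_stop)
  (Standby, evDetect) → (Manipulate, brake)
  (Standby, evClear) → (Standby, brake)
event = evStart selects (Dock, led_on)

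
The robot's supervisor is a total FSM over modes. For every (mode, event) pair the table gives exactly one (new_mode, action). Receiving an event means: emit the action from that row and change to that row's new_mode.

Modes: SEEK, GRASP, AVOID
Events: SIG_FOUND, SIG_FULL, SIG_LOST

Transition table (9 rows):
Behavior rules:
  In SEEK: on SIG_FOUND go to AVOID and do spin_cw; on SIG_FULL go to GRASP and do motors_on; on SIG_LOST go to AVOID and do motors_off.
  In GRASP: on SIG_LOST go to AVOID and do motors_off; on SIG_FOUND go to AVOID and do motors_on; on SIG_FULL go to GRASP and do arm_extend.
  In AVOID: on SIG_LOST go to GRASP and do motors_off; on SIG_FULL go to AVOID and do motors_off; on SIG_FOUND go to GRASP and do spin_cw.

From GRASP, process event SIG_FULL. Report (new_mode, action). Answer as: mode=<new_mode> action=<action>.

mode=GRASP action=arm_extend

current mode = GRASP; filter table to that mode:
  (GRASP, SIG_LOST) → (AVOID, motors_off)
  (GRASP, SIG_FOUND) → (AVOID, motors_on)
  (GRASP, SIG_FULL) → (GRASP, arm_extend)  ← event matches
event = SIG_FULL selects (GRASP, arm_extend)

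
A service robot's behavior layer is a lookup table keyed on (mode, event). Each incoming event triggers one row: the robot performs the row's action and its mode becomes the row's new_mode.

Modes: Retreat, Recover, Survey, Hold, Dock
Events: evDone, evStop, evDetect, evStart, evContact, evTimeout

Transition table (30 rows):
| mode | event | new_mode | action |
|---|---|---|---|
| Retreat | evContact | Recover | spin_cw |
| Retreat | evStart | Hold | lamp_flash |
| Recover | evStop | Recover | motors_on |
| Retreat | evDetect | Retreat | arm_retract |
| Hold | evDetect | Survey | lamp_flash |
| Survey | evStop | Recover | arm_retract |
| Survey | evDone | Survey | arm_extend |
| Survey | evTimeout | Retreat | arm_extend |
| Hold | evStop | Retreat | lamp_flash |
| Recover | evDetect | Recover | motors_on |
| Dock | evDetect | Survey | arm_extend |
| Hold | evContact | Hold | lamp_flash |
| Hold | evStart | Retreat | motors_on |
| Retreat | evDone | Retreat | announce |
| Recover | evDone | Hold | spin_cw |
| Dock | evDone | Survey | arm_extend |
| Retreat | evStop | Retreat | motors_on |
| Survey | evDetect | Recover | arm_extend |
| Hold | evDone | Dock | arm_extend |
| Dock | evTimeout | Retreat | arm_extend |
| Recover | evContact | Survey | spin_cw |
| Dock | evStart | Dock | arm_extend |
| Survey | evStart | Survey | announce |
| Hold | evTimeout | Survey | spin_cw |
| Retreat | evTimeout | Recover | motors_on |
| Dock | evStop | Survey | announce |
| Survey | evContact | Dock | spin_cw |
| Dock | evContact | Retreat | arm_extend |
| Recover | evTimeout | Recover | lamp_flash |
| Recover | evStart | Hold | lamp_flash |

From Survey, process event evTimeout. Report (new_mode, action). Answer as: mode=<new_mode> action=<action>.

current mode = Survey; filter table to that mode:
  (Survey, evStop) → (Recover, arm_retract)
  (Survey, evDone) → (Survey, arm_extend)
  (Survey, evTimeout) → (Retreat, arm_extend)  ← event matches
  (Survey, evDetect) → (Recover, arm_extend)
  (Survey, evStart) → (Survey, announce)
  (Survey, evContact) → (Dock, spin_cw)
event = evTimeout selects (Retreat, arm_extend)

mode=Retreat action=arm_extend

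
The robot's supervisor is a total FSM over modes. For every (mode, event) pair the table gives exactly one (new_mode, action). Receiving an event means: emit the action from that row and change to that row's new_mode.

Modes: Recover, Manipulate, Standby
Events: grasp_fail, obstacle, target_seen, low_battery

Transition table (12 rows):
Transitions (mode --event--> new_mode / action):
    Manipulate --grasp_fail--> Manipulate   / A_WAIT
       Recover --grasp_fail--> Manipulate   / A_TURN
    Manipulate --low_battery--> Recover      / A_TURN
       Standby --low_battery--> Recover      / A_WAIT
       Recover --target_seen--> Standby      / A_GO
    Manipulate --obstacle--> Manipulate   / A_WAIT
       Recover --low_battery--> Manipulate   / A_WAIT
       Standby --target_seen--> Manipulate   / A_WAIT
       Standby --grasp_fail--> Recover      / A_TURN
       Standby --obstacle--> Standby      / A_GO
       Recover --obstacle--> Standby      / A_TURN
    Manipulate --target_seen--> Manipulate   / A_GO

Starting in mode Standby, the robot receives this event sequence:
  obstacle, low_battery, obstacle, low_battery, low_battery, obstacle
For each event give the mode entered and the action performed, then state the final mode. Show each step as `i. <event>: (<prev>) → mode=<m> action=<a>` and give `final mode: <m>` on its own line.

final mode: Manipulate

1. obstacle: (Standby) → mode=Standby action=A_GO
2. low_battery: (Standby) → mode=Recover action=A_WAIT
3. obstacle: (Recover) → mode=Standby action=A_TURN
4. low_battery: (Standby) → mode=Recover action=A_WAIT
5. low_battery: (Recover) → mode=Manipulate action=A_WAIT
6. obstacle: (Manipulate) → mode=Manipulate action=A_WAIT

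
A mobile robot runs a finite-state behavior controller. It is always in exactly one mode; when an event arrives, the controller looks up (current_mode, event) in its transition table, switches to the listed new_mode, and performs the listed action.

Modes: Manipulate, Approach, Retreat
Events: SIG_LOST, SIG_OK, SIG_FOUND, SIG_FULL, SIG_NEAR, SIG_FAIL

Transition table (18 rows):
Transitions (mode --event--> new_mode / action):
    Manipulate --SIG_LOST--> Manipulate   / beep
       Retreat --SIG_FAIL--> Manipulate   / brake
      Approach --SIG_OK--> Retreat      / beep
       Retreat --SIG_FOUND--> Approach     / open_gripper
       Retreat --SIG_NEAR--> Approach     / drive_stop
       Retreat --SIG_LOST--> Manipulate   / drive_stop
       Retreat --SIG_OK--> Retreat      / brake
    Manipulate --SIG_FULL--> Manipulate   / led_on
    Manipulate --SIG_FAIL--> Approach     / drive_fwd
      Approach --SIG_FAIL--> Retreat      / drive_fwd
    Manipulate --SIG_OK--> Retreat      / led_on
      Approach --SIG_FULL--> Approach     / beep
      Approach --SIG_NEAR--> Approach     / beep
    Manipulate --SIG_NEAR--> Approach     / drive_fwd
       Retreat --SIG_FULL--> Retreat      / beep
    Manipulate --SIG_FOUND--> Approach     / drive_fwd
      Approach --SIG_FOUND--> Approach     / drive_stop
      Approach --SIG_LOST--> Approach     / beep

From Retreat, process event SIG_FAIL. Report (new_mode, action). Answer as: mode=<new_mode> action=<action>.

mode=Manipulate action=brake

current mode = Retreat; filter table to that mode:
  (Retreat, SIG_FAIL) → (Manipulate, brake)  ← event matches
  (Retreat, SIG_FOUND) → (Approach, open_gripper)
  (Retreat, SIG_NEAR) → (Approach, drive_stop)
  (Retreat, SIG_LOST) → (Manipulate, drive_stop)
  (Retreat, SIG_OK) → (Retreat, brake)
  (Retreat, SIG_FULL) → (Retreat, beep)
event = SIG_FAIL selects (Manipulate, brake)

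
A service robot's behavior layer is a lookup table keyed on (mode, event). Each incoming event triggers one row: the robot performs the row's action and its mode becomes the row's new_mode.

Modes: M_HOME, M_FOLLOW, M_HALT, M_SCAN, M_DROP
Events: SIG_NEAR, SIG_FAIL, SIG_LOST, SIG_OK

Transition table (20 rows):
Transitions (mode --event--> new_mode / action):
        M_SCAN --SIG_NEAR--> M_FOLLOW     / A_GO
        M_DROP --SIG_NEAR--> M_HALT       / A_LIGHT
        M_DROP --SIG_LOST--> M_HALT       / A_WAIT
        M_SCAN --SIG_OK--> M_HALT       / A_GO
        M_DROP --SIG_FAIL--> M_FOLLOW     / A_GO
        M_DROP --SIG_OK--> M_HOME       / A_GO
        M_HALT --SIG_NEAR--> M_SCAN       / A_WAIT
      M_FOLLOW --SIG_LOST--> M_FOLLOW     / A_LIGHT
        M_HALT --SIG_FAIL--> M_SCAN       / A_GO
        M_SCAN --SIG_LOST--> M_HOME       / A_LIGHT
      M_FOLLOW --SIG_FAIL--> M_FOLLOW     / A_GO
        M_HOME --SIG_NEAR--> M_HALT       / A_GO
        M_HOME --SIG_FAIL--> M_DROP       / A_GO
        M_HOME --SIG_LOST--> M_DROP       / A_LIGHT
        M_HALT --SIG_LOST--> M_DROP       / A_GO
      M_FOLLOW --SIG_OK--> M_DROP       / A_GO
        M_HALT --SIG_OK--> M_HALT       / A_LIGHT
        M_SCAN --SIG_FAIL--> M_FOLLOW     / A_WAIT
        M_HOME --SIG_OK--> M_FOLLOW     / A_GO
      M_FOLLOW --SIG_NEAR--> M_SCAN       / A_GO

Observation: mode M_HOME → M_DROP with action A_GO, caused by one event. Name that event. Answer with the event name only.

SIG_FAIL

try SIG_NEAR: (M_HOME, SIG_NEAR) → (M_HALT, A_GO)
try SIG_FAIL: (M_HOME, SIG_FAIL) → (M_DROP, A_GO)  ← matches
try SIG_LOST: (M_HOME, SIG_LOST) → (M_DROP, A_LIGHT)
try SIG_OK: (M_HOME, SIG_OK) → (M_FOLLOW, A_GO)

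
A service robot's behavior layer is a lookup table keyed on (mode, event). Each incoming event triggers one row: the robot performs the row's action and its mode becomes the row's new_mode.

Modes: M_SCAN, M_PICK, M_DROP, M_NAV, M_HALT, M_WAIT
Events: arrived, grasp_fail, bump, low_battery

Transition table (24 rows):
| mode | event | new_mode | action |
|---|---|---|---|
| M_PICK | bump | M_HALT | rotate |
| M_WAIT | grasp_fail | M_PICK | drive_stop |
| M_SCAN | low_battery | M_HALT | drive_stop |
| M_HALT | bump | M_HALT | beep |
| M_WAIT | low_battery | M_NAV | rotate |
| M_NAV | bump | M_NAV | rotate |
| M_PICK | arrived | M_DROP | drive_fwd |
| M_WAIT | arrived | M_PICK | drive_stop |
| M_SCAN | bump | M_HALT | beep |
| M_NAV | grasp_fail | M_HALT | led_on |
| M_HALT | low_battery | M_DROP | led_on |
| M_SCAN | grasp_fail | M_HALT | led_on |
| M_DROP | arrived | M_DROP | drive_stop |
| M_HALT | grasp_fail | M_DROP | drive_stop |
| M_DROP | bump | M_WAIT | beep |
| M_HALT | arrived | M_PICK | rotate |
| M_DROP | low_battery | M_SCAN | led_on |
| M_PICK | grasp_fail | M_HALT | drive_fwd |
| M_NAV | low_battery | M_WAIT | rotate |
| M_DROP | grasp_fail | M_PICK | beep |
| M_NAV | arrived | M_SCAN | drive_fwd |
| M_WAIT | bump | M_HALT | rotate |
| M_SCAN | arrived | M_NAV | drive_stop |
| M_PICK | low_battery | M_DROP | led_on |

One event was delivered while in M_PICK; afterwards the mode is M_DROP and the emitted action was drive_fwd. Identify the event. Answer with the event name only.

arrived

try arrived: (M_PICK, arrived) → (M_DROP, drive_fwd)  ← matches
try grasp_fail: (M_PICK, grasp_fail) → (M_HALT, drive_fwd)
try bump: (M_PICK, bump) → (M_HALT, rotate)
try low_battery: (M_PICK, low_battery) → (M_DROP, led_on)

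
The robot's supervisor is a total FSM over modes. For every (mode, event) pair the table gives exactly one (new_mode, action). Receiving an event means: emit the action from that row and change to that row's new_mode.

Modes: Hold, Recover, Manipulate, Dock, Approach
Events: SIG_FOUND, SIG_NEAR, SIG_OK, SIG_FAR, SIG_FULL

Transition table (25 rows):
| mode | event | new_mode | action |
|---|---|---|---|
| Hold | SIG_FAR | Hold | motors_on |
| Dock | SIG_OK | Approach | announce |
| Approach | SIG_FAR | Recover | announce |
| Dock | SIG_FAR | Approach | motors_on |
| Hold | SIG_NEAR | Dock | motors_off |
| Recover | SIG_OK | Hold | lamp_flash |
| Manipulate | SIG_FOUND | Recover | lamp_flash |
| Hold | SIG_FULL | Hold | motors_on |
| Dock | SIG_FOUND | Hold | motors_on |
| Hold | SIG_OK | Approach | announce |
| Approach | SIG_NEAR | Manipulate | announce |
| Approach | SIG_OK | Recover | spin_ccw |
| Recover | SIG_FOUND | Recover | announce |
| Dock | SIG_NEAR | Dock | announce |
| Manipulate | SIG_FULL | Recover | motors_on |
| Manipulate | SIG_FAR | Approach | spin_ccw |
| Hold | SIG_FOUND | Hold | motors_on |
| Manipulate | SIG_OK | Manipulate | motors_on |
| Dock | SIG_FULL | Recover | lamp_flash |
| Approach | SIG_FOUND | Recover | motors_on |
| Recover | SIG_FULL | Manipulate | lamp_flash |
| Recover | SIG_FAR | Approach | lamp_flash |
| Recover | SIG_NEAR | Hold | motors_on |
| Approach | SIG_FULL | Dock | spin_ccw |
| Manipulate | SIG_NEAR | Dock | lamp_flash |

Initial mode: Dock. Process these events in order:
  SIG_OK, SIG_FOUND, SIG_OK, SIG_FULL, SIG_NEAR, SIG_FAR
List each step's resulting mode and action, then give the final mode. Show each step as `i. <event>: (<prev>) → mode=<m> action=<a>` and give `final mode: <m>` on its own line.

final mode: Approach

1. SIG_OK: (Dock) → mode=Approach action=announce
2. SIG_FOUND: (Approach) → mode=Recover action=motors_on
3. SIG_OK: (Recover) → mode=Hold action=lamp_flash
4. SIG_FULL: (Hold) → mode=Hold action=motors_on
5. SIG_NEAR: (Hold) → mode=Dock action=motors_off
6. SIG_FAR: (Dock) → mode=Approach action=motors_on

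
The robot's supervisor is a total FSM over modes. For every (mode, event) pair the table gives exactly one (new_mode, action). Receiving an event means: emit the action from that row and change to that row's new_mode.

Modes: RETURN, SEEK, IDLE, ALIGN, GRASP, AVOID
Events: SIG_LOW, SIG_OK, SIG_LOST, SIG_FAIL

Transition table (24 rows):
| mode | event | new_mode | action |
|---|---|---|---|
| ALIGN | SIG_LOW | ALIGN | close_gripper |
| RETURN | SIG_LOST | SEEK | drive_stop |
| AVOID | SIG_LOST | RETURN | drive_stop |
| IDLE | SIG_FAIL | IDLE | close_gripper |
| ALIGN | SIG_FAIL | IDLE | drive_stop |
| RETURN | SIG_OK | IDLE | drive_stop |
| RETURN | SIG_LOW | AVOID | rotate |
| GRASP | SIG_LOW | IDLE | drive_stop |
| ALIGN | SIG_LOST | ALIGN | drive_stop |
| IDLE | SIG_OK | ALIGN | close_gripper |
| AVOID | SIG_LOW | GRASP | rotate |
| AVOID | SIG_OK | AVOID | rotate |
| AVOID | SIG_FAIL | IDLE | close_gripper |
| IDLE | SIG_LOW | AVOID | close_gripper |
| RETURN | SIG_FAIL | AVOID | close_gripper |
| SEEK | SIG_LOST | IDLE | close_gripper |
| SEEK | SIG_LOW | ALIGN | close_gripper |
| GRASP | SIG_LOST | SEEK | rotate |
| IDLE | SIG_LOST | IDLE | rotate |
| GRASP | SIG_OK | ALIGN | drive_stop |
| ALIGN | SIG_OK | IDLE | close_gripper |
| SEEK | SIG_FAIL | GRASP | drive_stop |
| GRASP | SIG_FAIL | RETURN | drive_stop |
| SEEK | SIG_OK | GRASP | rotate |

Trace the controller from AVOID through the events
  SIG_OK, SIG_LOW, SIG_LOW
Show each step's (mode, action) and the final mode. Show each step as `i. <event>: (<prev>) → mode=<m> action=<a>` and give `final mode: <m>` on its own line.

final mode: IDLE

1. SIG_OK: (AVOID) → mode=AVOID action=rotate
2. SIG_LOW: (AVOID) → mode=GRASP action=rotate
3. SIG_LOW: (GRASP) → mode=IDLE action=drive_stop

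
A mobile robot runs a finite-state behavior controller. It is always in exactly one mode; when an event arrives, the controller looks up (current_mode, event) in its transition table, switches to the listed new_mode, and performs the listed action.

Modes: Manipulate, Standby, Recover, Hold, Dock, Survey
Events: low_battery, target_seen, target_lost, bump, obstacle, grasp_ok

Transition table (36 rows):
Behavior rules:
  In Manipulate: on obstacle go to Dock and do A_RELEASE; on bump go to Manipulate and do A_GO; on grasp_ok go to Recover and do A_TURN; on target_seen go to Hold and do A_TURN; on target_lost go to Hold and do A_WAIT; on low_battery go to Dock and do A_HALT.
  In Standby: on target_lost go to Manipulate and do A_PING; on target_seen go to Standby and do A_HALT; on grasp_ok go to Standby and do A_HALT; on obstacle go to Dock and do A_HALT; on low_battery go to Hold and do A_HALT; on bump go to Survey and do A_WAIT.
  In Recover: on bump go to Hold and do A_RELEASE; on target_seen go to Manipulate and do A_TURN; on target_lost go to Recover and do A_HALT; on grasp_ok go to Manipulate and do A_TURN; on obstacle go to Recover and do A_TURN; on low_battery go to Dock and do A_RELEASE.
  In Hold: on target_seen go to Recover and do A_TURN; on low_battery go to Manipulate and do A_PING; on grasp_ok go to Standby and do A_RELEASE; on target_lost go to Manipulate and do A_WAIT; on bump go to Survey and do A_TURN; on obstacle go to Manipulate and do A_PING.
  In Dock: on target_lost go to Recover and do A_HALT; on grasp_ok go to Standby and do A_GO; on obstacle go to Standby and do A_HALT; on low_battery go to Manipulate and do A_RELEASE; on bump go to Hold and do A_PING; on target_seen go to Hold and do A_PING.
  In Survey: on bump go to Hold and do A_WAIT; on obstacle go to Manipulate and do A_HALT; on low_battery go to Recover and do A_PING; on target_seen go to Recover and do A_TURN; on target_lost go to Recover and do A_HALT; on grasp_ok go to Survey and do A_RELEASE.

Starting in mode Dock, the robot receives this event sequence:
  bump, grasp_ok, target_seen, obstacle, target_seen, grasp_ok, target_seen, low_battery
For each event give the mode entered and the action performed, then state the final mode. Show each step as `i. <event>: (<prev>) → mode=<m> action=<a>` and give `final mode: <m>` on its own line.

1. bump: (Dock) → mode=Hold action=A_PING
2. grasp_ok: (Hold) → mode=Standby action=A_RELEASE
3. target_seen: (Standby) → mode=Standby action=A_HALT
4. obstacle: (Standby) → mode=Dock action=A_HALT
5. target_seen: (Dock) → mode=Hold action=A_PING
6. grasp_ok: (Hold) → mode=Standby action=A_RELEASE
7. target_seen: (Standby) → mode=Standby action=A_HALT
8. low_battery: (Standby) → mode=Hold action=A_HALT

final mode: Hold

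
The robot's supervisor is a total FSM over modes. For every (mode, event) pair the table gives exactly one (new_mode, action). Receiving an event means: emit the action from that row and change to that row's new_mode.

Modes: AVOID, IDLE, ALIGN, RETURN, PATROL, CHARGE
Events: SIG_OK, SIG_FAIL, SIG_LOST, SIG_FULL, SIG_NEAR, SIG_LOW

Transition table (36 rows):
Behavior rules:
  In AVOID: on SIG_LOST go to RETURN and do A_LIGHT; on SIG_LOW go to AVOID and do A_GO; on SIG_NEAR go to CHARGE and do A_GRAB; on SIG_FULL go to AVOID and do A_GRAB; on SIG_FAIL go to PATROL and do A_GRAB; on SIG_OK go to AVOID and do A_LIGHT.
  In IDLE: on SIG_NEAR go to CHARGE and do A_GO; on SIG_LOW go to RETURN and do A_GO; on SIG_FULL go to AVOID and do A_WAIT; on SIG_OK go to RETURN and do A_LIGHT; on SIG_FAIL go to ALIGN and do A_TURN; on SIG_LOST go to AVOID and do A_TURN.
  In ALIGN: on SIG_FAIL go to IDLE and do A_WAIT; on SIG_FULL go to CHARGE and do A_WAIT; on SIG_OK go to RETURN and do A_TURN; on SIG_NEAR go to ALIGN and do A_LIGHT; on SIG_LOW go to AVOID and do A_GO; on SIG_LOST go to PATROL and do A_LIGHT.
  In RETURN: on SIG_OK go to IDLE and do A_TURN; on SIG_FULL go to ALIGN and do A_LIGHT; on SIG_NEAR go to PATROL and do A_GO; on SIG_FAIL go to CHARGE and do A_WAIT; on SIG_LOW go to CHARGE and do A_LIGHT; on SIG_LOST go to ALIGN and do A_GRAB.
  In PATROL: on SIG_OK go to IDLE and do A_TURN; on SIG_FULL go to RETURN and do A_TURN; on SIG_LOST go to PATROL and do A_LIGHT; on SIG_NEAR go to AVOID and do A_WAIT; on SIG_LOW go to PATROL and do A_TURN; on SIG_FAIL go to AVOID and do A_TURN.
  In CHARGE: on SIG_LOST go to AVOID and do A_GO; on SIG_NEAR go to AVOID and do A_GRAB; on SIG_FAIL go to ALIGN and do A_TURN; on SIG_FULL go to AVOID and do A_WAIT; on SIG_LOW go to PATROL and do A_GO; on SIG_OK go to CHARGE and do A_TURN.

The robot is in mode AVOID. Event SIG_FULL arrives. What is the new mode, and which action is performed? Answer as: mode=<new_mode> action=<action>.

current mode = AVOID; filter table to that mode:
  (AVOID, SIG_LOST) → (RETURN, A_LIGHT)
  (AVOID, SIG_LOW) → (AVOID, A_GO)
  (AVOID, SIG_NEAR) → (CHARGE, A_GRAB)
  (AVOID, SIG_FULL) → (AVOID, A_GRAB)  ← event matches
  (AVOID, SIG_FAIL) → (PATROL, A_GRAB)
  (AVOID, SIG_OK) → (AVOID, A_LIGHT)
event = SIG_FULL selects (AVOID, A_GRAB)

mode=AVOID action=A_GRAB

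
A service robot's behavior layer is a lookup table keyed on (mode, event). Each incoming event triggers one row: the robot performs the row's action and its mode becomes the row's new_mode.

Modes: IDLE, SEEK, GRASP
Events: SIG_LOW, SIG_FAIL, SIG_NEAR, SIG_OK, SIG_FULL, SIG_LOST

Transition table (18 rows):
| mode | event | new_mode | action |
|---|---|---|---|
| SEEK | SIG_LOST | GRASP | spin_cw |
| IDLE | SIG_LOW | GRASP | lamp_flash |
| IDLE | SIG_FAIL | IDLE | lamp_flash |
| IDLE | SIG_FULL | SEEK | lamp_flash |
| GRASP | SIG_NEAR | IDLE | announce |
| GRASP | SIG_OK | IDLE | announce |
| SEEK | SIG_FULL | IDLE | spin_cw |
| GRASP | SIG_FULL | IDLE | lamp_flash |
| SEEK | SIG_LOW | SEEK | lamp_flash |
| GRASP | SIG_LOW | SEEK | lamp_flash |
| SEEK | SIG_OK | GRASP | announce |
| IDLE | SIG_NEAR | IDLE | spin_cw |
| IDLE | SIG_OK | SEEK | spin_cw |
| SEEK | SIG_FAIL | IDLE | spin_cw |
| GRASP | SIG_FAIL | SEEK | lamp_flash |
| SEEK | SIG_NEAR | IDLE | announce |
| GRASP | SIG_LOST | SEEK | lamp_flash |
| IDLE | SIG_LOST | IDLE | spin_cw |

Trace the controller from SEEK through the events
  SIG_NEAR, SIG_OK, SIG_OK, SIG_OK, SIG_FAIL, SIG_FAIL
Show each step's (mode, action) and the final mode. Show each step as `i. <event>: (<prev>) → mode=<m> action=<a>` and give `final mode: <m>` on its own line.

final mode: IDLE

1. SIG_NEAR: (SEEK) → mode=IDLE action=announce
2. SIG_OK: (IDLE) → mode=SEEK action=spin_cw
3. SIG_OK: (SEEK) → mode=GRASP action=announce
4. SIG_OK: (GRASP) → mode=IDLE action=announce
5. SIG_FAIL: (IDLE) → mode=IDLE action=lamp_flash
6. SIG_FAIL: (IDLE) → mode=IDLE action=lamp_flash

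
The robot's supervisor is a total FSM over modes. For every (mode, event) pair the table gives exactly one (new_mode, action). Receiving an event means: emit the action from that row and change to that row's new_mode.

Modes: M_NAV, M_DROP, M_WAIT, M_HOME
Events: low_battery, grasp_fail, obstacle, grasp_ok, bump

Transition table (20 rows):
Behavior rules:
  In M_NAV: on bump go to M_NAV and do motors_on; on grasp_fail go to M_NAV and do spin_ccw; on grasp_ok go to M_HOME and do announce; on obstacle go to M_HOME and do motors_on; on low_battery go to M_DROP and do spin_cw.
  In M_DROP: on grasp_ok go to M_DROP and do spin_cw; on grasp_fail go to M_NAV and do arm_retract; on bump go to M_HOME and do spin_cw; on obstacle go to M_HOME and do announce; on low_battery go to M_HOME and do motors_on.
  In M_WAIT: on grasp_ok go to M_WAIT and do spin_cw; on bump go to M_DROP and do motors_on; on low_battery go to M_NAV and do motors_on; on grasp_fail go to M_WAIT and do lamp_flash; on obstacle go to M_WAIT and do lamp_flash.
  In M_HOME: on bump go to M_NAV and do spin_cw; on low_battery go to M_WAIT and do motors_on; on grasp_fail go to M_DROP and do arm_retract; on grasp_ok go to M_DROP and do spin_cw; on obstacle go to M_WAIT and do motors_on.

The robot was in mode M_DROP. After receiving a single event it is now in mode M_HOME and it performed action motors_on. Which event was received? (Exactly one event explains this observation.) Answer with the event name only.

low_battery

try low_battery: (M_DROP, low_battery) → (M_HOME, motors_on)  ← matches
try grasp_fail: (M_DROP, grasp_fail) → (M_NAV, arm_retract)
try obstacle: (M_DROP, obstacle) → (M_HOME, announce)
try grasp_ok: (M_DROP, grasp_ok) → (M_DROP, spin_cw)
try bump: (M_DROP, bump) → (M_HOME, spin_cw)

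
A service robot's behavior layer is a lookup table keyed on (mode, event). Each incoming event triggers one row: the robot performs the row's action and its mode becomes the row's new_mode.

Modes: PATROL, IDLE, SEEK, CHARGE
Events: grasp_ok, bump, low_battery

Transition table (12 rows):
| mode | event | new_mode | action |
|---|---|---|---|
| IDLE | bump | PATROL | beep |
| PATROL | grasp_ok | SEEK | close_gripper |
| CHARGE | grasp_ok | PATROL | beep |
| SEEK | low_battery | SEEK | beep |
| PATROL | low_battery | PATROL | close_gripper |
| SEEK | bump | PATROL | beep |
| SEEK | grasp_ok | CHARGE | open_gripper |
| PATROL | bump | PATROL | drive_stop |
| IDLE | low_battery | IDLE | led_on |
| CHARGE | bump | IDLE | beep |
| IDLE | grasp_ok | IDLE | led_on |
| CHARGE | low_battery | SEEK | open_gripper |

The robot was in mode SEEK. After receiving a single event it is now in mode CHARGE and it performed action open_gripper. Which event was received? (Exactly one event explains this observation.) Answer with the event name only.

grasp_ok

try grasp_ok: (SEEK, grasp_ok) → (CHARGE, open_gripper)  ← matches
try bump: (SEEK, bump) → (PATROL, beep)
try low_battery: (SEEK, low_battery) → (SEEK, beep)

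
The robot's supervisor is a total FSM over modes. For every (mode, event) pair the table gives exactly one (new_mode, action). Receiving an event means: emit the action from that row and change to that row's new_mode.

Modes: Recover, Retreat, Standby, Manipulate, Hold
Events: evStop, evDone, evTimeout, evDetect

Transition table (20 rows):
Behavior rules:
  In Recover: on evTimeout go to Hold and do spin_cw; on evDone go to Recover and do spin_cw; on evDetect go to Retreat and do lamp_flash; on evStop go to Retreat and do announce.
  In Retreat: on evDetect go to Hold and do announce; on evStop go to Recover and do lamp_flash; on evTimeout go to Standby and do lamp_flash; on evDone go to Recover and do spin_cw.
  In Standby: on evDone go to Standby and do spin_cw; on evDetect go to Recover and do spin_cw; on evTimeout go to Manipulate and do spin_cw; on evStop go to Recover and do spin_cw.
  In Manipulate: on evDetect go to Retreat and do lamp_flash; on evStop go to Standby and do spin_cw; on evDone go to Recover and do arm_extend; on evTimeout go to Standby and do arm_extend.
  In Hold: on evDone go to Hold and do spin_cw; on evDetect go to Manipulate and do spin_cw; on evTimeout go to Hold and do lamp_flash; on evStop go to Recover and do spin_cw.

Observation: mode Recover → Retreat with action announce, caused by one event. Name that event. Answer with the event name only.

evStop

try evStop: (Recover, evStop) → (Retreat, announce)  ← matches
try evDone: (Recover, evDone) → (Recover, spin_cw)
try evTimeout: (Recover, evTimeout) → (Hold, spin_cw)
try evDetect: (Recover, evDetect) → (Retreat, lamp_flash)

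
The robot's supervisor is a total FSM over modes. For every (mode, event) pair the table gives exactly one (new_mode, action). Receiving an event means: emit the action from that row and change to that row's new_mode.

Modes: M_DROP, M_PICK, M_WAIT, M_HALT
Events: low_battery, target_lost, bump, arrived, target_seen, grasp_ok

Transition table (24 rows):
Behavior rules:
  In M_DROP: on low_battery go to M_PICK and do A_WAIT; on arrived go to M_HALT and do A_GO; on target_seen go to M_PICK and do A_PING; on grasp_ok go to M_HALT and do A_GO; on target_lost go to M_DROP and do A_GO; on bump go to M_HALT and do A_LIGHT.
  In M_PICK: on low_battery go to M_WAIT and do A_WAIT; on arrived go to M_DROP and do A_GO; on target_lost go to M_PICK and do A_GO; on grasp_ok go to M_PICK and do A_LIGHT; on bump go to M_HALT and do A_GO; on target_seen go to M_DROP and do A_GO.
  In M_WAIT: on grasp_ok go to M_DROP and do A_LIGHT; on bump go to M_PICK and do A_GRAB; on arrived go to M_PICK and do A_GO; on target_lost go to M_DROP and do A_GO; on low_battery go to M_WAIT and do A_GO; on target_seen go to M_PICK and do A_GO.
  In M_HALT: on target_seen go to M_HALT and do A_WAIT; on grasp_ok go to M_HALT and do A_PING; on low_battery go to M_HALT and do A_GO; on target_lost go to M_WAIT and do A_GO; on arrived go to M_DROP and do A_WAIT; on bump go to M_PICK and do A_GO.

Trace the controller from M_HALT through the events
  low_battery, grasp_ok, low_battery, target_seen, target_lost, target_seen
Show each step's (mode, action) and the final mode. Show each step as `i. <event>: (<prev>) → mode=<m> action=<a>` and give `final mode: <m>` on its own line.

1. low_battery: (M_HALT) → mode=M_HALT action=A_GO
2. grasp_ok: (M_HALT) → mode=M_HALT action=A_PING
3. low_battery: (M_HALT) → mode=M_HALT action=A_GO
4. target_seen: (M_HALT) → mode=M_HALT action=A_WAIT
5. target_lost: (M_HALT) → mode=M_WAIT action=A_GO
6. target_seen: (M_WAIT) → mode=M_PICK action=A_GO

final mode: M_PICK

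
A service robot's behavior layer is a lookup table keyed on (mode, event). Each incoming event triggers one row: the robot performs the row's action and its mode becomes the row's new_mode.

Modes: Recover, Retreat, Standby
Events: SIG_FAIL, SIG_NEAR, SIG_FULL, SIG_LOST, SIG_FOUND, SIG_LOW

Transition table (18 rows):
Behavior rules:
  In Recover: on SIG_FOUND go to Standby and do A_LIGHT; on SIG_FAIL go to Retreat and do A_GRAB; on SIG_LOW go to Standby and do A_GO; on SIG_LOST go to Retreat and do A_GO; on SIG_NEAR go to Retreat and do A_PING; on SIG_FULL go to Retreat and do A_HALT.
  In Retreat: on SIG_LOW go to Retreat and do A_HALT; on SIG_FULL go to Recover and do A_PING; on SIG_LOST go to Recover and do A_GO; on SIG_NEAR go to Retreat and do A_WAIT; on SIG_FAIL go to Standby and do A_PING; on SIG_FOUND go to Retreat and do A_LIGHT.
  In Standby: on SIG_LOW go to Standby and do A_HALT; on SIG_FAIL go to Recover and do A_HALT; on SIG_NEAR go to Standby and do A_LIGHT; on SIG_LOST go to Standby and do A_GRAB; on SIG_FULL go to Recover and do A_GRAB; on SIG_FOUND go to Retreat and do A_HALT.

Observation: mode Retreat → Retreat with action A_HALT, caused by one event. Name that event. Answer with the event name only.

SIG_LOW

try SIG_FAIL: (Retreat, SIG_FAIL) → (Standby, A_PING)
try SIG_NEAR: (Retreat, SIG_NEAR) → (Retreat, A_WAIT)
try SIG_FULL: (Retreat, SIG_FULL) → (Recover, A_PING)
try SIG_LOST: (Retreat, SIG_LOST) → (Recover, A_GO)
try SIG_FOUND: (Retreat, SIG_FOUND) → (Retreat, A_LIGHT)
try SIG_LOW: (Retreat, SIG_LOW) → (Retreat, A_HALT)  ← matches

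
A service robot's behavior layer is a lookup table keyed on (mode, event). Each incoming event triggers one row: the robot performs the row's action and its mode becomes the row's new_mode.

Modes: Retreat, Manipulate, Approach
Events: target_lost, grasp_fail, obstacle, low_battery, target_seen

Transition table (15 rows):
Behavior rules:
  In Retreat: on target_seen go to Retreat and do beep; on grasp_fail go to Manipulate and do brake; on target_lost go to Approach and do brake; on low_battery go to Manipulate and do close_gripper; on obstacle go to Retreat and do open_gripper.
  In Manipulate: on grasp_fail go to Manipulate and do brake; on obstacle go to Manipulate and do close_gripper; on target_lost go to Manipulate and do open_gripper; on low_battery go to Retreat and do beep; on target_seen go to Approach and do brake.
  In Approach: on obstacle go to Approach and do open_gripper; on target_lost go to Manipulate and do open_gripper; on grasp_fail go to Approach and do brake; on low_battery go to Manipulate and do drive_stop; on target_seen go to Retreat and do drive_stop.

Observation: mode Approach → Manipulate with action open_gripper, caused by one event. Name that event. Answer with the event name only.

try target_lost: (Approach, target_lost) → (Manipulate, open_gripper)  ← matches
try grasp_fail: (Approach, grasp_fail) → (Approach, brake)
try obstacle: (Approach, obstacle) → (Approach, open_gripper)
try low_battery: (Approach, low_battery) → (Manipulate, drive_stop)
try target_seen: (Approach, target_seen) → (Retreat, drive_stop)

target_lost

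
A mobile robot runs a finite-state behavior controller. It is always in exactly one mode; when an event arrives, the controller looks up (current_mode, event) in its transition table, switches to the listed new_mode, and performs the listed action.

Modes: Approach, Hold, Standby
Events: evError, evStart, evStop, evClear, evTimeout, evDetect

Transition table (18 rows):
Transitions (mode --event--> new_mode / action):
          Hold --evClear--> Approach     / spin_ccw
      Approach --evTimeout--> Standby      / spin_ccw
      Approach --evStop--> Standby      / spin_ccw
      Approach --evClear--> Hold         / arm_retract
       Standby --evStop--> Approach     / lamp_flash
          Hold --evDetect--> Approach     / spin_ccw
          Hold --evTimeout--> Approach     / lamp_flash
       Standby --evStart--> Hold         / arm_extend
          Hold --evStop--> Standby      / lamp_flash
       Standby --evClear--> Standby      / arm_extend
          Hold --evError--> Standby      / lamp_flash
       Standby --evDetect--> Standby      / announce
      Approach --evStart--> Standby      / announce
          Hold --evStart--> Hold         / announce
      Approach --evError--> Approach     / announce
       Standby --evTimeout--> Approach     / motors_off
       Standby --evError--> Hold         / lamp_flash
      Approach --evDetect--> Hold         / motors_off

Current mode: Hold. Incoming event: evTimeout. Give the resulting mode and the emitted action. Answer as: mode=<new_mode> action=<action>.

mode=Approach action=lamp_flash

current mode = Hold; filter table to that mode:
  (Hold, evClear) → (Approach, spin_ccw)
  (Hold, evDetect) → (Approach, spin_ccw)
  (Hold, evTimeout) → (Approach, lamp_flash)  ← event matches
  (Hold, evStop) → (Standby, lamp_flash)
  (Hold, evError) → (Standby, lamp_flash)
  (Hold, evStart) → (Hold, announce)
event = evTimeout selects (Approach, lamp_flash)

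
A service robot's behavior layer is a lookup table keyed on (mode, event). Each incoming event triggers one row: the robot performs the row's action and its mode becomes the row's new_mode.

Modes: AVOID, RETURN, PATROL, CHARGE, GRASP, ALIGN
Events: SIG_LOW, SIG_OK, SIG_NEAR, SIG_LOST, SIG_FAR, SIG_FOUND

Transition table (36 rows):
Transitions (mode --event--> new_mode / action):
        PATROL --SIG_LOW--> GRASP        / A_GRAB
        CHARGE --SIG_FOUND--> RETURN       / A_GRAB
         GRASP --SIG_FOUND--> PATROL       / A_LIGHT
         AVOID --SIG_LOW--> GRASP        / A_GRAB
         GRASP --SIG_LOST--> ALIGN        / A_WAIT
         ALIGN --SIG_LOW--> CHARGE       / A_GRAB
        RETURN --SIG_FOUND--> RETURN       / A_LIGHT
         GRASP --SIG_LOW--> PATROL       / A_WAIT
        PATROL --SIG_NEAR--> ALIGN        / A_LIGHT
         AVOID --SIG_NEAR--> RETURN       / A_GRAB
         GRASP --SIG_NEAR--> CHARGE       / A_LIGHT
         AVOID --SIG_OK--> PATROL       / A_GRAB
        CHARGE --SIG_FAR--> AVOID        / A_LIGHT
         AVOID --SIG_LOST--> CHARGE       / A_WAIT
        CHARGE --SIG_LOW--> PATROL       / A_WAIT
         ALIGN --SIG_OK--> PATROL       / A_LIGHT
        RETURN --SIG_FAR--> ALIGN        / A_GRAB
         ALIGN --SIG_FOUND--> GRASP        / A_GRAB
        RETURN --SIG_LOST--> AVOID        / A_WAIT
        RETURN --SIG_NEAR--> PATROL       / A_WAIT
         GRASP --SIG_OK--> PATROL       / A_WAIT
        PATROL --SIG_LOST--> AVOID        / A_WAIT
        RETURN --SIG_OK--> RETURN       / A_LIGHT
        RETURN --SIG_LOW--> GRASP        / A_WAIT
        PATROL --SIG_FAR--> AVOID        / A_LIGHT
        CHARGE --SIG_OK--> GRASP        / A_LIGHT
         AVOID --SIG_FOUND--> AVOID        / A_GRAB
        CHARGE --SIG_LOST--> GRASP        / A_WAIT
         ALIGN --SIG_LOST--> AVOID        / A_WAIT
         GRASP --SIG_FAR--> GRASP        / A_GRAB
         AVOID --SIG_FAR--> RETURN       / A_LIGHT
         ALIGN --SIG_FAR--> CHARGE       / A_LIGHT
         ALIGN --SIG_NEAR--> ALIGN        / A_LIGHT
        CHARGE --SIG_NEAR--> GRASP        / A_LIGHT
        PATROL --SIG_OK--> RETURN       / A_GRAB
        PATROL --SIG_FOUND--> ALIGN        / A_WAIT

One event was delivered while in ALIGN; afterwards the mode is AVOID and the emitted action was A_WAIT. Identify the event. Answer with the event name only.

SIG_LOST

try SIG_LOW: (ALIGN, SIG_LOW) → (CHARGE, A_GRAB)
try SIG_OK: (ALIGN, SIG_OK) → (PATROL, A_LIGHT)
try SIG_NEAR: (ALIGN, SIG_NEAR) → (ALIGN, A_LIGHT)
try SIG_LOST: (ALIGN, SIG_LOST) → (AVOID, A_WAIT)  ← matches
try SIG_FAR: (ALIGN, SIG_FAR) → (CHARGE, A_LIGHT)
try SIG_FOUND: (ALIGN, SIG_FOUND) → (GRASP, A_GRAB)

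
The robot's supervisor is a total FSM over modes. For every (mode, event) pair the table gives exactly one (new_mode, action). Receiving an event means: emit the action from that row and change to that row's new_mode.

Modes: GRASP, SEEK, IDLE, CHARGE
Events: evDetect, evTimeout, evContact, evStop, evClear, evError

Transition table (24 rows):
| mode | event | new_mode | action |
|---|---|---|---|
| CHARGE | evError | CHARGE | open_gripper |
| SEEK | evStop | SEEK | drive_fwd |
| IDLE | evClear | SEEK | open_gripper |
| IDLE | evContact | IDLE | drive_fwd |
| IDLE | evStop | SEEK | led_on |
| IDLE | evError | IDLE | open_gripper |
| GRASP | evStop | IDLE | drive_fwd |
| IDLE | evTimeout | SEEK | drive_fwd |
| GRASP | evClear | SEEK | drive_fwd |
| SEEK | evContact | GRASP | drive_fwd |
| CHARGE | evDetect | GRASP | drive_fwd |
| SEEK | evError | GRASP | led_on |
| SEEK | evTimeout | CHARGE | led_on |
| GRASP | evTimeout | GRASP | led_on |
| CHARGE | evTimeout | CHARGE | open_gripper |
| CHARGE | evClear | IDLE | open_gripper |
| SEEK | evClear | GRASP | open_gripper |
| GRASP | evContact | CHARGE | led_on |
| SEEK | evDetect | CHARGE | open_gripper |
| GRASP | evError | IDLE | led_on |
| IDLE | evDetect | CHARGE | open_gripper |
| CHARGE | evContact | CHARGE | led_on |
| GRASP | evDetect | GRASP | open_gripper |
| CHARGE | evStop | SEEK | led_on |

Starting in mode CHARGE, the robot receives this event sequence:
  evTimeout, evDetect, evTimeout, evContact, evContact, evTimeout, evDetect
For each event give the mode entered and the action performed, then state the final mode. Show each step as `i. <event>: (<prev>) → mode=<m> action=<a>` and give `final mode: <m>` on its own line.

final mode: GRASP

1. evTimeout: (CHARGE) → mode=CHARGE action=open_gripper
2. evDetect: (CHARGE) → mode=GRASP action=drive_fwd
3. evTimeout: (GRASP) → mode=GRASP action=led_on
4. evContact: (GRASP) → mode=CHARGE action=led_on
5. evContact: (CHARGE) → mode=CHARGE action=led_on
6. evTimeout: (CHARGE) → mode=CHARGE action=open_gripper
7. evDetect: (CHARGE) → mode=GRASP action=drive_fwd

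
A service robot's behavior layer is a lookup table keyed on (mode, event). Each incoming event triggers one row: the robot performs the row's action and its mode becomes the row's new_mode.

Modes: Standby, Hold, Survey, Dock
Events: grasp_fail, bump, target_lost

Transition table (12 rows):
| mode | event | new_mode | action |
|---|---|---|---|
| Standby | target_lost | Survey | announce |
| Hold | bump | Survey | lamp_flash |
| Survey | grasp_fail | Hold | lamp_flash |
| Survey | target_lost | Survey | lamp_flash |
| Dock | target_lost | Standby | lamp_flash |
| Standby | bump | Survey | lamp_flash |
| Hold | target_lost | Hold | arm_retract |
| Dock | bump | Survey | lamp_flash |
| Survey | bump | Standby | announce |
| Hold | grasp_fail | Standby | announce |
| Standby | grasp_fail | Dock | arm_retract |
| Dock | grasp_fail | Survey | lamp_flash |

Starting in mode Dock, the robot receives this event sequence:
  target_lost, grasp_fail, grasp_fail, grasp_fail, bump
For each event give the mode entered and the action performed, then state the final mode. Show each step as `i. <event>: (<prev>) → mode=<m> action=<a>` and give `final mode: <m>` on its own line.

1. target_lost: (Dock) → mode=Standby action=lamp_flash
2. grasp_fail: (Standby) → mode=Dock action=arm_retract
3. grasp_fail: (Dock) → mode=Survey action=lamp_flash
4. grasp_fail: (Survey) → mode=Hold action=lamp_flash
5. bump: (Hold) → mode=Survey action=lamp_flash

final mode: Survey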